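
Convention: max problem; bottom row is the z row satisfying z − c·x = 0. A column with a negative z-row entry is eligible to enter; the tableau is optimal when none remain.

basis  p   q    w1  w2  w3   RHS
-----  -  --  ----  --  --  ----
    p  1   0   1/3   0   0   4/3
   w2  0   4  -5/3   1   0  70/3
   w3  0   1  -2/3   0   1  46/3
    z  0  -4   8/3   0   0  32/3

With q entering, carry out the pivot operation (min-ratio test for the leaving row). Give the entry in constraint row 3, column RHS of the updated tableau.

Ratio test on column q — row 1: entry 0 ≤ 0; row 2: (70/3)/4 = 35/6; row 3: (46/3)/1 = 46/3. Minimum is 35/6 at row 2 (w2 leaves); pivot element 4.
Divide row 2 by 4; eliminate column q from the other rows.
Row 3 update in column RHS: 46/3 − 1·(35/6) = 19/2.

19/2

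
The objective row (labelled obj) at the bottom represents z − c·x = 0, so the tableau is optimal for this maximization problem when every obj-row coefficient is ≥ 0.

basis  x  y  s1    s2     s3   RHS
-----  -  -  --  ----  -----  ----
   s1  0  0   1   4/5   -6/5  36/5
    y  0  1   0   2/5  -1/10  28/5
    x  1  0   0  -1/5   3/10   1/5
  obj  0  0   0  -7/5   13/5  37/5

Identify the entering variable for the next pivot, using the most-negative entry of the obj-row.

Negative obj-row entries: s2: -7/5.
The most negative is -7/5 in column s2, so s2 enters.

s2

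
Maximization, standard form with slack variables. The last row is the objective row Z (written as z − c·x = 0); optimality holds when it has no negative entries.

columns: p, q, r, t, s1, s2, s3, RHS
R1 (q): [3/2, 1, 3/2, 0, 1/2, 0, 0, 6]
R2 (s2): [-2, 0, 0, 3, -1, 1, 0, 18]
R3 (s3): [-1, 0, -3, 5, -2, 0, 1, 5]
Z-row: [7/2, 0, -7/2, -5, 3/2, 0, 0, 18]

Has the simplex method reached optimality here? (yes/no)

The Z-row has a negative entry -5 in column t, so it is not optimal.

no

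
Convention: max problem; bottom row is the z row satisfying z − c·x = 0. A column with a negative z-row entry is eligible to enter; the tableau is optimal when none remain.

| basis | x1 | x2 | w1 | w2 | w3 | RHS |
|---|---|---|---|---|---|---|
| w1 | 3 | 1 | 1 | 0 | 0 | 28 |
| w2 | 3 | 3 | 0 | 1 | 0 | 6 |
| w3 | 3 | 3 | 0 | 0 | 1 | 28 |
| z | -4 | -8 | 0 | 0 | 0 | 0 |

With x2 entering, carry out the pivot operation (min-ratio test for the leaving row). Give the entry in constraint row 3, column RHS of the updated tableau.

22

Ratio test on column x2 — row 1: 28/1 = 28; row 2: 6/3 = 2; row 3: 28/3 = 28/3. Minimum is 2 at row 2 (w2 leaves); pivot element 3.
Divide row 2 by 3; eliminate column x2 from the other rows.
Row 3 update in column RHS: 28 − 3·2 = 22.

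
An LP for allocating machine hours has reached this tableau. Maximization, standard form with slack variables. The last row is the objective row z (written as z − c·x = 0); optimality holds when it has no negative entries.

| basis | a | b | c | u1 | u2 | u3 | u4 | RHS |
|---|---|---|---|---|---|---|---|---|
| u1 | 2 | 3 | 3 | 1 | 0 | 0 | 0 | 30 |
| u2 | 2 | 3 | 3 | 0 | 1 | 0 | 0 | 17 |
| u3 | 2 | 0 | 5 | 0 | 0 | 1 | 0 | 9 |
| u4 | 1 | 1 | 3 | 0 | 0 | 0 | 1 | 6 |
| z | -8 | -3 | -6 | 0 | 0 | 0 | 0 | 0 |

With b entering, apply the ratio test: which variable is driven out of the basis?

u2

Column b entries and ratios — u1: 30/3 = 10; u2: 17/3 = 17/3; u3: 0 ≤ 0, skip; u4: 6/1 = 6.
Smallest ratio is 17/3 in the row of u2, so u2 leaves.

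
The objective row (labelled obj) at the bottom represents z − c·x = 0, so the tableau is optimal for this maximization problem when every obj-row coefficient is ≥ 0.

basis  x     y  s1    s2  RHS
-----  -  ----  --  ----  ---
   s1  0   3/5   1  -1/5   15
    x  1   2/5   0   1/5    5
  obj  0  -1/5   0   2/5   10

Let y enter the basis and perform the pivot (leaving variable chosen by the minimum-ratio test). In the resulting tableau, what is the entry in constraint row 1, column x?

Ratio test on column y — row 1: 15/(3/5) = 25; row 2: 5/(2/5) = 25/2. Minimum is 25/2 at row 2 (x leaves); pivot element 2/5.
Divide row 2 by 2/5; eliminate column y from the other rows.
Row 1 update in column x: 0 − (3/5)·(5/2) = -3/2.

-3/2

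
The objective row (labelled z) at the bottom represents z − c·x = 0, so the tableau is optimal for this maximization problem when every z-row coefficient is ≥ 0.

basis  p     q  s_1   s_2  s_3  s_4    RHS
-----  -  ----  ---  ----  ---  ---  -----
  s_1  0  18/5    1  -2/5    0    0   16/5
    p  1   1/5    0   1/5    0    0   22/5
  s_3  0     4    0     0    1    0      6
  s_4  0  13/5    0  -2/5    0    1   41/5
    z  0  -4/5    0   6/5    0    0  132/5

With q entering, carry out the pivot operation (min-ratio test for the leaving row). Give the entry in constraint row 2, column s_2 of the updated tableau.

2/9

Ratio test on column q — row 1: (16/5)/(18/5) = 8/9; row 2: (22/5)/(1/5) = 22; row 3: 6/4 = 3/2; row 4: (41/5)/(13/5) = 41/13. Minimum is 8/9 at row 1 (s_1 leaves); pivot element 18/5.
Divide row 1 by 18/5; eliminate column q from the other rows.
Row 2 update in column s_2: 1/5 − (1/5)·(-1/9) = 2/9.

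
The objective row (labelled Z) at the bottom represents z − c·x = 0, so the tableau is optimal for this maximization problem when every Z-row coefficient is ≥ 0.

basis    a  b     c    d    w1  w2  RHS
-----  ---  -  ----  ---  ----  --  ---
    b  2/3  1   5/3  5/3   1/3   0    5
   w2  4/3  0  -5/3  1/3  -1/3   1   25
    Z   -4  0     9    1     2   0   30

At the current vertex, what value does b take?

b is basic (row 1); its value is the RHS of that row, 5.

5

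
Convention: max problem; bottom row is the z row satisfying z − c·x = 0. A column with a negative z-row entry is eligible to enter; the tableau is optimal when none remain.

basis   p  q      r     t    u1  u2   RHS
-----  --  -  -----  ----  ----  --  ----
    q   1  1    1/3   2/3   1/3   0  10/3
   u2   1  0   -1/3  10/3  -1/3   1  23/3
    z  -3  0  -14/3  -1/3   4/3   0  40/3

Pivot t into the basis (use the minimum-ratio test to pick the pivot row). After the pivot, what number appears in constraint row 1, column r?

Ratio test on column t — row 1: (10/3)/(2/3) = 5; row 2: (23/3)/(10/3) = 23/10. Minimum is 23/10 at row 2 (u2 leaves); pivot element 10/3.
Divide row 2 by 10/3; eliminate column t from the other rows.
Row 1 update in column r: 1/3 − (2/3)·(-1/10) = 2/5.

2/5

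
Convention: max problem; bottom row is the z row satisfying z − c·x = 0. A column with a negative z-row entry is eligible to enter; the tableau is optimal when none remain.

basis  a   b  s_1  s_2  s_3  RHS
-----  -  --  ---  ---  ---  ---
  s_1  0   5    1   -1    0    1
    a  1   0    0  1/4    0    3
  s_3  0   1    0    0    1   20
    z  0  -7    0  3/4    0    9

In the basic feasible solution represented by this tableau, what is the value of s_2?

0

s_2 is not in the basis, so in the current basic feasible solution s_2 = 0.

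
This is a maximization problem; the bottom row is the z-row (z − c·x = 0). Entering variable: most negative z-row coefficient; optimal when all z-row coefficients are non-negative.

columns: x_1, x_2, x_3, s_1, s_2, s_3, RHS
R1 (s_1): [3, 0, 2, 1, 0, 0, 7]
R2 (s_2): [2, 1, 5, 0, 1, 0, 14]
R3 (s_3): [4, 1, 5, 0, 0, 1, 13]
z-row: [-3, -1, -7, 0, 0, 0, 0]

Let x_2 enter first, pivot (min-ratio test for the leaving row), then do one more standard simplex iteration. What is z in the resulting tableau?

Ratio test on column x_2 — row 1: entry 0 ≤ 0; row 2: 14/1 = 14; row 3: 13/1 = 13. Minimum is 13 at row 3 (s_3 leaves); pivot element 1.
Pivot on row 3; the z-row RHS becomes 0 − (-1)·13 = 13.
Next entering variable (most negative z-row entry -2): x_3.
Ratio test on column x_3 — row 1: 7/2 = 7/2; row 2: entry 0 ≤ 0; row 3: 13/5 = 13/5. Minimum is 13/5 at row 3 (x_2 leaves); pivot element 5.
After the second pivot the z-row RHS is 13 − (-2)·(13/5) = 91/5.

91/5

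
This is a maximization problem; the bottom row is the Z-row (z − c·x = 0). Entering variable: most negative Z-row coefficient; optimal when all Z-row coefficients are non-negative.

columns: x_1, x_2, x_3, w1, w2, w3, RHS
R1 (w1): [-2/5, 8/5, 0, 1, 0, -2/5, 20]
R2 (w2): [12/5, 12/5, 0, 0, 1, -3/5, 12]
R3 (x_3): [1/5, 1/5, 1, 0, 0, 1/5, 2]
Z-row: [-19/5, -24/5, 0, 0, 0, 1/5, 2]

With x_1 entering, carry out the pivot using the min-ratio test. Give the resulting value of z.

Ratio test on column x_1 — row 1: entry -2/5 ≤ 0; row 2: 12/(12/5) = 5; row 3: 2/(1/5) = 10. Minimum is 5 at row 2 (w2 leaves); pivot element 12/5.
Pivot on row 2; the Z-row RHS becomes 2 − (-19/5)·5 = 21.

21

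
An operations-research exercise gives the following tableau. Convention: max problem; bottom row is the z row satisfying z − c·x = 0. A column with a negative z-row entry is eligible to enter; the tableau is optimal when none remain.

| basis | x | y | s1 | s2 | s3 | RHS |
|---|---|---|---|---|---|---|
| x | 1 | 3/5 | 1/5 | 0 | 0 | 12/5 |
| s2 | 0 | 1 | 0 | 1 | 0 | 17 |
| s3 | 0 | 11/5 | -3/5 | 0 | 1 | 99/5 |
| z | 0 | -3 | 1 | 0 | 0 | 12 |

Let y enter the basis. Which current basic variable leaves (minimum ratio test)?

Column y entries and ratios — x: (12/5)/(3/5) = 4; s2: 17/1 = 17; s3: (99/5)/(11/5) = 9.
Smallest ratio is 4 in the row of x, so x leaves.

x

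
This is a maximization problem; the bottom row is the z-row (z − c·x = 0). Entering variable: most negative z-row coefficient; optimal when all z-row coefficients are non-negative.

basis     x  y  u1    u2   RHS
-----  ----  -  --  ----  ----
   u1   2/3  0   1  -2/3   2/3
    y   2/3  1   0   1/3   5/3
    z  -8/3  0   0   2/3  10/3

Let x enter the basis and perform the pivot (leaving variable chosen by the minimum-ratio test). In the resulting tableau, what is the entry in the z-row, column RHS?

Ratio test on column x — row 1: (2/3)/(2/3) = 1; row 2: (5/3)/(2/3) = 5/2. Minimum is 1 at row 1 (u1 leaves); pivot element 2/3.
Divide row 1 by 2/3; eliminate column x from the other rows.
z-row update in column RHS: 10/3 − (-8/3)·1 = 6.

6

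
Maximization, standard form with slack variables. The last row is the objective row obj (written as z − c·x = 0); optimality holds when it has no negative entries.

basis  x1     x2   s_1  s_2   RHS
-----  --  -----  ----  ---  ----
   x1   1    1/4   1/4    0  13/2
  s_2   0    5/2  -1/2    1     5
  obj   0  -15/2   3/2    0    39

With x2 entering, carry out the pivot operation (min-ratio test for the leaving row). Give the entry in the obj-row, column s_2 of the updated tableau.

Ratio test on column x2 — row 1: (13/2)/(1/4) = 26; row 2: 5/(5/2) = 2. Minimum is 2 at row 2 (s_2 leaves); pivot element 5/2.
Divide row 2 by 5/2; eliminate column x2 from the other rows.
obj-row update in column s_2: 0 − (-15/2)·(2/5) = 3.

3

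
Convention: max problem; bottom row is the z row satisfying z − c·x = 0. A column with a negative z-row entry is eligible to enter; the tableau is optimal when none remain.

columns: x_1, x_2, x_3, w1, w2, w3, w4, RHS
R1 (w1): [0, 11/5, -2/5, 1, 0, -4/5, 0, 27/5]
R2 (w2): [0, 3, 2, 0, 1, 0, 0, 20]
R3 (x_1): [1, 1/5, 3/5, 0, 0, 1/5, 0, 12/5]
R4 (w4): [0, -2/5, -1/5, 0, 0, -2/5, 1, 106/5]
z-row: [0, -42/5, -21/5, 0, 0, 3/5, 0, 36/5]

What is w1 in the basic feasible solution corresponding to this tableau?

w1 is basic (row 1); its value is the RHS of that row, 27/5.

27/5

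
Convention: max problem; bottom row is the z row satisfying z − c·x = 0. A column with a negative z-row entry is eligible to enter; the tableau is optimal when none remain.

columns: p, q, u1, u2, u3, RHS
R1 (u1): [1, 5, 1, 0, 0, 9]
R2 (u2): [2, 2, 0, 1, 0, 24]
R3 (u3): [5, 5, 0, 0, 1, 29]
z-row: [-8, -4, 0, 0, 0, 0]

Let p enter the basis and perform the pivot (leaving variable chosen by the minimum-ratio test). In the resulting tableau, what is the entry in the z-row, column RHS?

Ratio test on column p — row 1: 9/1 = 9; row 2: 24/2 = 12; row 3: 29/5 = 29/5. Minimum is 29/5 at row 3 (u3 leaves); pivot element 5.
Divide row 3 by 5; eliminate column p from the other rows.
z-row update in column RHS: 0 − (-8)·(29/5) = 232/5.

232/5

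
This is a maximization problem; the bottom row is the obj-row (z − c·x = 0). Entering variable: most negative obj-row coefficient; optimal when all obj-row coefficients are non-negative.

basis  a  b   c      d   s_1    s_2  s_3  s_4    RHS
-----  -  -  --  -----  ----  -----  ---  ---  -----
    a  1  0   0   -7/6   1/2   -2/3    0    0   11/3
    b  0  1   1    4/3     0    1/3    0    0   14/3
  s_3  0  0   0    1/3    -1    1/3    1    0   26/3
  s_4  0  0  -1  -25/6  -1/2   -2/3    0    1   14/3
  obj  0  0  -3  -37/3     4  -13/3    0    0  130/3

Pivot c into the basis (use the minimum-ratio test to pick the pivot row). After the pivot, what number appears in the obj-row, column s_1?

4

Ratio test on column c — row 1: entry 0 ≤ 0; row 2: (14/3)/1 = 14/3; row 3: entry 0 ≤ 0; row 4: entry -1 ≤ 0. Minimum is 14/3 at row 2 (b leaves); pivot element 1.
Divide row 2 by 1; eliminate column c from the other rows.
obj-row update in column s_1: 4 − (-3)·0 = 4.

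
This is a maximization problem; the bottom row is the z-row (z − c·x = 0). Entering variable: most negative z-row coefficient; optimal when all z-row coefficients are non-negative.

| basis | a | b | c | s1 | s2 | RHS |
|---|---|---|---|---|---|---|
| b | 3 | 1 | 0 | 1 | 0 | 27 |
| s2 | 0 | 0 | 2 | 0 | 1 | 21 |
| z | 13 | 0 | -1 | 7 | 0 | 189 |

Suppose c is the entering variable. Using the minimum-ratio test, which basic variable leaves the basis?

s2

Column c entries and ratios — b: 0 ≤ 0, skip; s2: 21/2 = 21/2.
Smallest ratio is 21/2 in the row of s2, so s2 leaves.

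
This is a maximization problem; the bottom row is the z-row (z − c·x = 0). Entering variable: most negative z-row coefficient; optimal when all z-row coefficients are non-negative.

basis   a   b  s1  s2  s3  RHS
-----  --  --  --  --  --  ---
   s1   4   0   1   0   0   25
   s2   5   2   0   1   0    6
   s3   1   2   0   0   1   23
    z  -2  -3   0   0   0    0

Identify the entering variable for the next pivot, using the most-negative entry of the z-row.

b

Negative z-row entries: a: -2, b: -3.
The most negative is -3 in column b, so b enters.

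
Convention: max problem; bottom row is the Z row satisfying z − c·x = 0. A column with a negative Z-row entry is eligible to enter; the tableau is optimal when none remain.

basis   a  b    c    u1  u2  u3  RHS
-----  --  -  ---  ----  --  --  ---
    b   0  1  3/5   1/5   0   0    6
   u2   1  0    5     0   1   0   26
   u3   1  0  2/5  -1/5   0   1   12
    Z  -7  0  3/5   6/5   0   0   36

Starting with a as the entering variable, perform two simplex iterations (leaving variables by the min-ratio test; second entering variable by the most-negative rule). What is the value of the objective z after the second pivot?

126

Ratio test on column a — row 1: entry 0 ≤ 0; row 2: 26/1 = 26; row 3: 12/1 = 12. Minimum is 12 at row 3 (u3 leaves); pivot element 1.
Pivot on row 3; the Z-row RHS becomes 36 − (-7)·12 = 120.
Next entering variable (most negative Z-row entry -1/5): u1.
Ratio test on column u1 — row 1: 6/(1/5) = 30; row 2: 14/(1/5) = 70; row 3: entry -1/5 ≤ 0. Minimum is 30 at row 1 (b leaves); pivot element 1/5.
After the second pivot the Z-row RHS is 120 − (-1/5)·30 = 126.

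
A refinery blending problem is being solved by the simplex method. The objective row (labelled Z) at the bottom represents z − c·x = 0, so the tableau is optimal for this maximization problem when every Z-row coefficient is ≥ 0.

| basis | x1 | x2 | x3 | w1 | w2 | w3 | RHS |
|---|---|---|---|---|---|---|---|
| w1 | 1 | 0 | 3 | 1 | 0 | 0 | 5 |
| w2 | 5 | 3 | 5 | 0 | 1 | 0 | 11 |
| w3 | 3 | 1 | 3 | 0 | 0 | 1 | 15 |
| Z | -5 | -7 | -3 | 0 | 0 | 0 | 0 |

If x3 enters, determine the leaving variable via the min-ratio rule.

Column x3 entries and ratios — w1: 5/3 = 5/3; w2: 11/5 = 11/5; w3: 15/3 = 5.
Smallest ratio is 5/3 in the row of w1, so w1 leaves.

w1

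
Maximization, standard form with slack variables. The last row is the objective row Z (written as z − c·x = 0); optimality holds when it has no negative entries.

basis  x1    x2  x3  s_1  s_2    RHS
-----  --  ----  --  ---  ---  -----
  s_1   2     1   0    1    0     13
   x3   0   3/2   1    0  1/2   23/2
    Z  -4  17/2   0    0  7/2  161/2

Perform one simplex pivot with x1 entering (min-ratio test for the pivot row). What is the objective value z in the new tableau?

Ratio test on column x1 — row 1: 13/2 = 13/2; row 2: entry 0 ≤ 0. Minimum is 13/2 at row 1 (s_1 leaves); pivot element 2.
Pivot on row 1; the Z-row RHS becomes 161/2 − (-4)·(13/2) = 213/2.

213/2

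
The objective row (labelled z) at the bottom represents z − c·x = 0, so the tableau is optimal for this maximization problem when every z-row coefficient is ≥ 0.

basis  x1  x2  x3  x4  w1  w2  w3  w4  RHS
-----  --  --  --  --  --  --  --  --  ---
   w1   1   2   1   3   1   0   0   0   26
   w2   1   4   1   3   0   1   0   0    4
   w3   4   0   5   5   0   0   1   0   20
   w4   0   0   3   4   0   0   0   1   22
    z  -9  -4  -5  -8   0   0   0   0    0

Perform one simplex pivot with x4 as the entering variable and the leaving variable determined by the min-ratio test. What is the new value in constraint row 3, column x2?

-20/3

Ratio test on column x4 — row 1: 26/3 = 26/3; row 2: 4/3 = 4/3; row 3: 20/5 = 4; row 4: 22/4 = 11/2. Minimum is 4/3 at row 2 (w2 leaves); pivot element 3.
Divide row 2 by 3; eliminate column x4 from the other rows.
Row 3 update in column x2: 0 − 5·(4/3) = -20/3.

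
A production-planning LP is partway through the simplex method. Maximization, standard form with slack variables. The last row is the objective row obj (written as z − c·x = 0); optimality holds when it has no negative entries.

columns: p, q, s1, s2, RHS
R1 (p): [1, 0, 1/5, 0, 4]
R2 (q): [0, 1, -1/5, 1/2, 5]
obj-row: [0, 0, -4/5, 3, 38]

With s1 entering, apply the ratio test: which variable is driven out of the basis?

p

Column s1 entries and ratios — p: 4/(1/5) = 20; q: -1/5 ≤ 0, skip.
Smallest ratio is 20 in the row of p, so p leaves.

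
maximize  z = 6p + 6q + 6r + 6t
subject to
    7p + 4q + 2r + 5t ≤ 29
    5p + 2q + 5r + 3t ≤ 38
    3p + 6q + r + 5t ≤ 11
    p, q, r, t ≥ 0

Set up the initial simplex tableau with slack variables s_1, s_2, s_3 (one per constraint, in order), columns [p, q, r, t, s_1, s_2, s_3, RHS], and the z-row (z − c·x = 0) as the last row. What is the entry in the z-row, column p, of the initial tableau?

The z-row carries the negated objective coefficients: the p entry is -6.

-6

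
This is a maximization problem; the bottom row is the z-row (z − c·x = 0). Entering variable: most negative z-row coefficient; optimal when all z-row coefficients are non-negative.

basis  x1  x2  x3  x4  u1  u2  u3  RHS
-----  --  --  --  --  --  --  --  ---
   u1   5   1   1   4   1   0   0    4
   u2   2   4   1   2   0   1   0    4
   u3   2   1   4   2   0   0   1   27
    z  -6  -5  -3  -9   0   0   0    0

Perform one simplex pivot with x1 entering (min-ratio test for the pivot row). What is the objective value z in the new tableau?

Ratio test on column x1 — row 1: 4/5 = 4/5; row 2: 4/2 = 2; row 3: 27/2 = 27/2. Minimum is 4/5 at row 1 (u1 leaves); pivot element 5.
Pivot on row 1; the z-row RHS becomes 0 − (-6)·(4/5) = 24/5.

24/5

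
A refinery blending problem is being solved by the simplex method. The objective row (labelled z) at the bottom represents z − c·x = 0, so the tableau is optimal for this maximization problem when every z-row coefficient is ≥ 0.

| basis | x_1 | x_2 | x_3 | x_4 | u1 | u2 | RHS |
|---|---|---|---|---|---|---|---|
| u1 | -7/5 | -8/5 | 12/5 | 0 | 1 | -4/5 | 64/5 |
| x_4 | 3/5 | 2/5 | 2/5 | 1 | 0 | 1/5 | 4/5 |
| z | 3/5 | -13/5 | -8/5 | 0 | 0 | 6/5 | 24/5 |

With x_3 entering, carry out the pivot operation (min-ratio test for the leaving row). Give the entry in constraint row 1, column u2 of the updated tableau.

-2

Ratio test on column x_3 — row 1: (64/5)/(12/5) = 16/3; row 2: (4/5)/(2/5) = 2. Minimum is 2 at row 2 (x_4 leaves); pivot element 2/5.
Divide row 2 by 2/5; eliminate column x_3 from the other rows.
Row 1 update in column u2: -4/5 − (12/5)·(1/2) = -2.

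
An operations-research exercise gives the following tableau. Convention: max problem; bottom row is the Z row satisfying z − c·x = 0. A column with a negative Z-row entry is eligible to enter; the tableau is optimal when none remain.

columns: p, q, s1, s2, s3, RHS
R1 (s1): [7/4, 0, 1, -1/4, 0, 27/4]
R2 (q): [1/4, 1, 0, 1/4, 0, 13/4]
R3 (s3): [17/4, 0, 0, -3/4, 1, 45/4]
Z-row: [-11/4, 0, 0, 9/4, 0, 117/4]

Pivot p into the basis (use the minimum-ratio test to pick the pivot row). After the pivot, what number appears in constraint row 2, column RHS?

44/17

Ratio test on column p — row 1: (27/4)/(7/4) = 27/7; row 2: (13/4)/(1/4) = 13; row 3: (45/4)/(17/4) = 45/17. Minimum is 45/17 at row 3 (s3 leaves); pivot element 17/4.
Divide row 3 by 17/4; eliminate column p from the other rows.
Row 2 update in column RHS: 13/4 − (1/4)·(45/17) = 44/17.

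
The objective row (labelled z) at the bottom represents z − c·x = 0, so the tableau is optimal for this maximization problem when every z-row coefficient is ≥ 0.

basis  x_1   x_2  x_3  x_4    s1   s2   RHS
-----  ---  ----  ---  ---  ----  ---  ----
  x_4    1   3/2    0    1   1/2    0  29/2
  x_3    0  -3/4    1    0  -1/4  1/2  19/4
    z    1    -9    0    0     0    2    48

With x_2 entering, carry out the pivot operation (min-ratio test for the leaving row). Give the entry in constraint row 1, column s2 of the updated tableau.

0

Ratio test on column x_2 — row 1: (29/2)/(3/2) = 29/3; row 2: entry -3/4 ≤ 0. Minimum is 29/3 at row 1 (x_4 leaves); pivot element 3/2.
Divide row 1 by 3/2; eliminate column x_2 from the other rows.
In the new row 1, the s2 entry is the old entry divided by the pivot: 0/(3/2) = 0.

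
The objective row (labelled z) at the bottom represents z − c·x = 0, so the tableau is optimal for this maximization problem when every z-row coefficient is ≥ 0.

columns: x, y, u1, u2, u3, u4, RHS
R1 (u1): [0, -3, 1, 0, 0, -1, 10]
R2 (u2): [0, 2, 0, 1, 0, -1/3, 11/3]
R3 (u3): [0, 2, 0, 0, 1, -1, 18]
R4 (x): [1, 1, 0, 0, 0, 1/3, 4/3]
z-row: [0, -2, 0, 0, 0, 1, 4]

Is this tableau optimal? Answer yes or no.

no

The z-row has a negative entry -2 in column y, so it is not optimal.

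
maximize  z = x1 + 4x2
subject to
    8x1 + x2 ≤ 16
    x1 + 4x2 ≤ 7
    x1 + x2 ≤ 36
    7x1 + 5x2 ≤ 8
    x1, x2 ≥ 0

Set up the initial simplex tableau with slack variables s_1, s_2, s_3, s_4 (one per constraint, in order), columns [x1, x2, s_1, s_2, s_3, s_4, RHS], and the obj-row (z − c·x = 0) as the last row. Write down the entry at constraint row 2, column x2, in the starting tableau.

4

Constraint 2 has coefficient 4 on x2.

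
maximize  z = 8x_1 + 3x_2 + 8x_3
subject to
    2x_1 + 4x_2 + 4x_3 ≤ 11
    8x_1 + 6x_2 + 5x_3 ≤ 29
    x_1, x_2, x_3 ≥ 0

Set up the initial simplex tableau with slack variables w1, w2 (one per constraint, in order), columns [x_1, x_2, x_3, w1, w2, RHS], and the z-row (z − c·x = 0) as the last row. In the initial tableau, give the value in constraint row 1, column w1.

1

Slack w1 belongs to constraint 1; its column is the unit vector e_1, so the entry in row 1 is 1.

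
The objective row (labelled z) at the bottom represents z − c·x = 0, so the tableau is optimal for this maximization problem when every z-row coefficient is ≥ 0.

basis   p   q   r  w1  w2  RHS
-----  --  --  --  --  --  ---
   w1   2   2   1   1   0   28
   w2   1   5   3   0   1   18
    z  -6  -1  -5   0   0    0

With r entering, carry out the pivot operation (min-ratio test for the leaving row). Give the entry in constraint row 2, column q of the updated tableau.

Ratio test on column r — row 1: 28/1 = 28; row 2: 18/3 = 6. Minimum is 6 at row 2 (w2 leaves); pivot element 3.
Divide row 2 by 3; eliminate column r from the other rows.
In the new row 2, the q entry is the old entry divided by the pivot: 5/3 = 5/3.

5/3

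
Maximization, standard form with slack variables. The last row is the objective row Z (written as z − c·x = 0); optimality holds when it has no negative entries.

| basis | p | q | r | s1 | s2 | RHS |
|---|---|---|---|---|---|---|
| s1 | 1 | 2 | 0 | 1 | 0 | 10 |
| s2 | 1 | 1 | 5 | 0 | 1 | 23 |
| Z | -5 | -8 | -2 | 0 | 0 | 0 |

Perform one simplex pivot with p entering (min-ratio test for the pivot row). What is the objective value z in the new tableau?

50

Ratio test on column p — row 1: 10/1 = 10; row 2: 23/1 = 23. Minimum is 10 at row 1 (s1 leaves); pivot element 1.
Pivot on row 1; the Z-row RHS becomes 0 − (-5)·10 = 50.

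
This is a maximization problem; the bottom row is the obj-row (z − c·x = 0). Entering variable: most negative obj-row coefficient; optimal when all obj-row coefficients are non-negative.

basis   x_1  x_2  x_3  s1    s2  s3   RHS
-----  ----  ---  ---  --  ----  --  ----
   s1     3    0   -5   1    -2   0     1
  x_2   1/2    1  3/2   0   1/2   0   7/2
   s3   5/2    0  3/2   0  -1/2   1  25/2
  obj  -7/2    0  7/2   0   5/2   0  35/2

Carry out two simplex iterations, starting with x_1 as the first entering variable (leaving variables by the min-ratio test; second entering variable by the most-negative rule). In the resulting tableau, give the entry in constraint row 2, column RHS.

10/7

Ratio test on column x_1 — row 1: 1/3 = 1/3; row 2: (7/2)/(1/2) = 7; row 3: (25/2)/(5/2) = 5. Minimum is 1/3 at row 1 (s1 leaves); pivot element 3.
Divide row 1 by 3; eliminate column x_1 from the other rows.
Second iteration: most negative obj-row entry is -7/3 in column x_3, so x_3 enters.
Ratio test on column x_3 — row 1: entry -5/3 ≤ 0; row 2: (10/3)/(7/3) = 10/7; row 3: (35/3)/(17/3) = 35/17. Minimum is 10/7 at row 2 (x_2 leaves); pivot element 7/3.
Divide row 2 by 7/3; eliminate column x_3 from the other rows.
After both pivots, the entry at constraint row 2, column RHS is 10/7.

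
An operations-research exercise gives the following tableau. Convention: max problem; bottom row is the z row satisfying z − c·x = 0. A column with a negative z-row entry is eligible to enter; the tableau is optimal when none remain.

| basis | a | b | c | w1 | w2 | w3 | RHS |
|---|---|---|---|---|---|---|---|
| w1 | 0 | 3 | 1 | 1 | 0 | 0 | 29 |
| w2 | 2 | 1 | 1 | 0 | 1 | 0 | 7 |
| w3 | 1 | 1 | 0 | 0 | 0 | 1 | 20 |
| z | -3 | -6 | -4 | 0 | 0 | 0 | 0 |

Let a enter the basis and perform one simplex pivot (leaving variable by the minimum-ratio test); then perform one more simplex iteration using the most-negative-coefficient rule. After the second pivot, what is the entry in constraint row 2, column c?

Ratio test on column a — row 1: entry 0 ≤ 0; row 2: 7/2 = 7/2; row 3: 20/1 = 20. Minimum is 7/2 at row 2 (w2 leaves); pivot element 2.
Divide row 2 by 2; eliminate column a from the other rows.
Second iteration: most negative z-row entry is -9/2 in column b, so b enters.
Ratio test on column b — row 1: 29/3 = 29/3; row 2: (7/2)/(1/2) = 7; row 3: (33/2)/(1/2) = 33. Minimum is 7 at row 2 (a leaves); pivot element 1/2.
Divide row 2 by 1/2; eliminate column b from the other rows.
After both pivots, the entry at constraint row 2, column c is 1.

1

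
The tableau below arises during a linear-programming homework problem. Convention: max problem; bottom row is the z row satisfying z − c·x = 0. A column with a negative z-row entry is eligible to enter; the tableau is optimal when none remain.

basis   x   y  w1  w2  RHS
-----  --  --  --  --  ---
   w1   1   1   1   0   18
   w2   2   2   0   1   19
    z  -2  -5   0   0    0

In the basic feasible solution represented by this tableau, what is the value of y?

0

y is not in the basis, so in the current basic feasible solution y = 0.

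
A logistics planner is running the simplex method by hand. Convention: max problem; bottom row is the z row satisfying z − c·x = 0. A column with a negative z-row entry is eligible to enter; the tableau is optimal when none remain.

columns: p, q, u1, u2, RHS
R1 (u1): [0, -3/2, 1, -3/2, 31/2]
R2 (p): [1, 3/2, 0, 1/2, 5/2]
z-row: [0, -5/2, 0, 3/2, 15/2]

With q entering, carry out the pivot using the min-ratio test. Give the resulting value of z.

Ratio test on column q — row 1: entry -3/2 ≤ 0; row 2: (5/2)/(3/2) = 5/3. Minimum is 5/3 at row 2 (p leaves); pivot element 3/2.
Pivot on row 2; the z-row RHS becomes 15/2 − (-5/2)·(5/3) = 35/3.

35/3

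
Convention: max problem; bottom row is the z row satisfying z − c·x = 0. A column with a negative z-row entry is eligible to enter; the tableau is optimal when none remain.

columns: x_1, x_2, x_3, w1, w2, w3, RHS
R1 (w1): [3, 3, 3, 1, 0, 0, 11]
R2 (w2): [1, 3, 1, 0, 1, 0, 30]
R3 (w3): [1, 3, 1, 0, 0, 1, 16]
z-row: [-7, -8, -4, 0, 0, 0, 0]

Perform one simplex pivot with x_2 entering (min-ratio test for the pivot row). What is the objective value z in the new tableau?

Ratio test on column x_2 — row 1: 11/3 = 11/3; row 2: 30/3 = 10; row 3: 16/3 = 16/3. Minimum is 11/3 at row 1 (w1 leaves); pivot element 3.
Pivot on row 1; the z-row RHS becomes 0 − (-8)·(11/3) = 88/3.

88/3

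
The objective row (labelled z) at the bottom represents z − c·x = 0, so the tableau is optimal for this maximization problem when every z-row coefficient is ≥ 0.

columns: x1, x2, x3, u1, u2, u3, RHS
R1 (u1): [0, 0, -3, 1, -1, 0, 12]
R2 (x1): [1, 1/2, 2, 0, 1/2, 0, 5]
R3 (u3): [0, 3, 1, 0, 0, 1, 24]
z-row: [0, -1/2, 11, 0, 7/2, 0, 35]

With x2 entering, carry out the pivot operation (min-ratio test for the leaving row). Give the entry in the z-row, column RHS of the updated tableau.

Ratio test on column x2 — row 1: entry 0 ≤ 0; row 2: 5/(1/2) = 10; row 3: 24/3 = 8. Minimum is 8 at row 3 (u3 leaves); pivot element 3.
Divide row 3 by 3; eliminate column x2 from the other rows.
z-row update in column RHS: 35 − (-1/2)·8 = 39.

39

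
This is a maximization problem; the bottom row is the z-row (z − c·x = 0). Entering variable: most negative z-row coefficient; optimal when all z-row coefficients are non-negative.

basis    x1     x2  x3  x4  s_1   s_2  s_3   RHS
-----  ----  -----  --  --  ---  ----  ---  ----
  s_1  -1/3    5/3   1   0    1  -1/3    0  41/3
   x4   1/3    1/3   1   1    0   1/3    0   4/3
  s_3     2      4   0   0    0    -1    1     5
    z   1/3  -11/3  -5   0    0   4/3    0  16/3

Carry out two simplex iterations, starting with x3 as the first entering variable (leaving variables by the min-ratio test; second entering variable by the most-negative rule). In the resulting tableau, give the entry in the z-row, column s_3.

Ratio test on column x3 — row 1: (41/3)/1 = 41/3; row 2: (4/3)/1 = 4/3; row 3: entry 0 ≤ 0. Minimum is 4/3 at row 2 (x4 leaves); pivot element 1.
Divide row 2 by 1; eliminate column x3 from the other rows.
Second iteration: most negative z-row entry is -2 in column x2, so x2 enters.
Ratio test on column x2 — row 1: (37/3)/(4/3) = 37/4; row 2: (4/3)/(1/3) = 4; row 3: 5/4 = 5/4. Minimum is 5/4 at row 3 (s_3 leaves); pivot element 4.
Divide row 3 by 4; eliminate column x2 from the other rows.
After both pivots, the entry at the z-row, column s_3 is 1/2.

1/2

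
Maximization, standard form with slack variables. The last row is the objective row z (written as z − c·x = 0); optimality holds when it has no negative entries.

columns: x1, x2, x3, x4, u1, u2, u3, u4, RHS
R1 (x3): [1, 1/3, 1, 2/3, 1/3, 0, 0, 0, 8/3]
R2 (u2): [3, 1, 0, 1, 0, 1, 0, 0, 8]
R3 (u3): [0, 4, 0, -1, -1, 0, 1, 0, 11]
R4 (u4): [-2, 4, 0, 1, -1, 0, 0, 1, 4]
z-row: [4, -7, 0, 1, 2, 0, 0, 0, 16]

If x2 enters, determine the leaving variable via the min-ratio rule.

Column x2 entries and ratios — x3: (8/3)/(1/3) = 8; u2: 8/1 = 8; u3: 11/4 = 11/4; u4: 4/4 = 1.
Smallest ratio is 1 in the row of u4, so u4 leaves.

u4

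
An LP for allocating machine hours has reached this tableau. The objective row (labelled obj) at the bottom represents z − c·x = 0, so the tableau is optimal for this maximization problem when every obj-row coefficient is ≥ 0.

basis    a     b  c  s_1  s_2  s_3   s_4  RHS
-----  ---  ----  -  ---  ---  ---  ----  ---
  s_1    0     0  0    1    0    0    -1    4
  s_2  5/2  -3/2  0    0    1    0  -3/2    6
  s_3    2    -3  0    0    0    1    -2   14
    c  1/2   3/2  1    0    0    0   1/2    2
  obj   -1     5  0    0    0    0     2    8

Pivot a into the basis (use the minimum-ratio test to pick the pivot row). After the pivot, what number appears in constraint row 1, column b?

Ratio test on column a — row 1: entry 0 ≤ 0; row 2: 6/(5/2) = 12/5; row 3: 14/2 = 7; row 4: 2/(1/2) = 4. Minimum is 12/5 at row 2 (s_2 leaves); pivot element 5/2.
Divide row 2 by 5/2; eliminate column a from the other rows.
Row 1 update in column b: 0 − 0·(-3/5) = 0.

0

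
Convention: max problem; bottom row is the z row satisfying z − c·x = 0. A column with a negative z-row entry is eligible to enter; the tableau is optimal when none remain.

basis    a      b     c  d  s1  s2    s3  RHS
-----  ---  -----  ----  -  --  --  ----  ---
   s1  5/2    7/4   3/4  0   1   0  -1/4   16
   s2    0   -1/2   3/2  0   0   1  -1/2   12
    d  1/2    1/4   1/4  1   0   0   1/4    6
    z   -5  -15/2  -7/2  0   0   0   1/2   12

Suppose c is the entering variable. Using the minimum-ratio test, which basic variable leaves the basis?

s2

Column c entries and ratios — s1: 16/(3/4) = 64/3; s2: 12/(3/2) = 8; d: 6/(1/4) = 24.
Smallest ratio is 8 in the row of s2, so s2 leaves.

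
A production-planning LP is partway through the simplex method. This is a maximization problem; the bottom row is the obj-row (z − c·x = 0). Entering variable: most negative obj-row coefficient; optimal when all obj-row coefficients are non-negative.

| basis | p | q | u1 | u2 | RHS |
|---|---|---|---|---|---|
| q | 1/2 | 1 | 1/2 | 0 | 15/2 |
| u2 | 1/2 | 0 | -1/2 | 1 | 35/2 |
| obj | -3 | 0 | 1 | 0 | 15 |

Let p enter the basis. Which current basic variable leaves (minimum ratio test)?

Column p entries and ratios — q: (15/2)/(1/2) = 15; u2: (35/2)/(1/2) = 35.
Smallest ratio is 15 in the row of q, so q leaves.

q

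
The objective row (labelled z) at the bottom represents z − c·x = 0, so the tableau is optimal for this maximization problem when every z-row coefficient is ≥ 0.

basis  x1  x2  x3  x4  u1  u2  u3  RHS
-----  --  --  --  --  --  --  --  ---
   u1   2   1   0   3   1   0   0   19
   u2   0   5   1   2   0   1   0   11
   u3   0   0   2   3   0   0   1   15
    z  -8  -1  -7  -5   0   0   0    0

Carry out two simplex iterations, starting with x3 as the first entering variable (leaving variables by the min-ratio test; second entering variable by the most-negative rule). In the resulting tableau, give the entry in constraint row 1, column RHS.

Ratio test on column x3 — row 1: entry 0 ≤ 0; row 2: 11/1 = 11; row 3: 15/2 = 15/2. Minimum is 15/2 at row 3 (u3 leaves); pivot element 2.
Divide row 3 by 2; eliminate column x3 from the other rows.
Second iteration: most negative z-row entry is -8 in column x1, so x1 enters.
Ratio test on column x1 — row 1: 19/2 = 19/2; row 2: entry 0 ≤ 0; row 3: entry 0 ≤ 0. Minimum is 19/2 at row 1 (u1 leaves); pivot element 2.
Divide row 1 by 2; eliminate column x1 from the other rows.
After both pivots, the entry at constraint row 1, column RHS is 19/2.

19/2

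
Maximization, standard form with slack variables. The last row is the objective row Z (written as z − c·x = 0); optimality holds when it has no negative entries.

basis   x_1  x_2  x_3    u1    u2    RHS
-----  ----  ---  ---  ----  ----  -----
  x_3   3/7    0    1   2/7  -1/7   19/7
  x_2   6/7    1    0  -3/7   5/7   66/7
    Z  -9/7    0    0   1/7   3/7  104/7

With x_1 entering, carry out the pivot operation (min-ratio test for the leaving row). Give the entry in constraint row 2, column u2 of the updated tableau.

Ratio test on column x_1 — row 1: (19/7)/(3/7) = 19/3; row 2: (66/7)/(6/7) = 11. Minimum is 19/3 at row 1 (x_3 leaves); pivot element 3/7.
Divide row 1 by 3/7; eliminate column x_1 from the other rows.
Row 2 update in column u2: 5/7 − (6/7)·(-1/3) = 1.

1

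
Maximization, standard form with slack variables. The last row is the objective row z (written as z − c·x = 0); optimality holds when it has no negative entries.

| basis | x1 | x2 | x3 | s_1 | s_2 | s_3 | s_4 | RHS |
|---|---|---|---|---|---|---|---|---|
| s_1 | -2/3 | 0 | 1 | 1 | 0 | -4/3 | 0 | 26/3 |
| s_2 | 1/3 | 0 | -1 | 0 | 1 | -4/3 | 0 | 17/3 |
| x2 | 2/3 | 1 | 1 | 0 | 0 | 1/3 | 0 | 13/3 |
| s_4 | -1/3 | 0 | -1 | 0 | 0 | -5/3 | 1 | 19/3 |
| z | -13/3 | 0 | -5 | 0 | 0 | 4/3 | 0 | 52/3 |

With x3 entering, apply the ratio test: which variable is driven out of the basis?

Column x3 entries and ratios — s_1: (26/3)/1 = 26/3; s_2: -1 ≤ 0, skip; x2: (13/3)/1 = 13/3; s_4: -1 ≤ 0, skip.
Smallest ratio is 13/3 in the row of x2, so x2 leaves.

x2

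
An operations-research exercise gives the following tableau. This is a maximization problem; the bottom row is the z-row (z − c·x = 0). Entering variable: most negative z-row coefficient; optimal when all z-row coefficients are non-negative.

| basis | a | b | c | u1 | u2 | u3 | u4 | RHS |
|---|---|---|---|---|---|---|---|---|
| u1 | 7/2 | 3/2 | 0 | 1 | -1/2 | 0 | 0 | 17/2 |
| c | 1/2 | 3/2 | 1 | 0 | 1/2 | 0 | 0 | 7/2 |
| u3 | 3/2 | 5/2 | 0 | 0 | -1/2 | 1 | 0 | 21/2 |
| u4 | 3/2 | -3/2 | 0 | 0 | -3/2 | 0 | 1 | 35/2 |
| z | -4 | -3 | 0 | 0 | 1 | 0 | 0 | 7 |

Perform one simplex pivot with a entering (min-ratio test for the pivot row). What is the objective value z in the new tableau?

Ratio test on column a — row 1: (17/2)/(7/2) = 17/7; row 2: (7/2)/(1/2) = 7; row 3: (21/2)/(3/2) = 7; row 4: (35/2)/(3/2) = 35/3. Minimum is 17/7 at row 1 (u1 leaves); pivot element 7/2.
Pivot on row 1; the z-row RHS becomes 7 − (-4)·(17/7) = 117/7.

117/7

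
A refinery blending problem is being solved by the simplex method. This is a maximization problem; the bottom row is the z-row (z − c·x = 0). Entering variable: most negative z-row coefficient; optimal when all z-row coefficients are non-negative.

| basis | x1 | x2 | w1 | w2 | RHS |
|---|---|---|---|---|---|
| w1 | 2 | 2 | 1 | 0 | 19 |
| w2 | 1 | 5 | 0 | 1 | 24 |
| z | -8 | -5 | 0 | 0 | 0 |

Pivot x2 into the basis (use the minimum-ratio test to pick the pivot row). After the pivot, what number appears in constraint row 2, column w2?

1/5

Ratio test on column x2 — row 1: 19/2 = 19/2; row 2: 24/5 = 24/5. Minimum is 24/5 at row 2 (w2 leaves); pivot element 5.
Divide row 2 by 5; eliminate column x2 from the other rows.
In the new row 2, the w2 entry is the old entry divided by the pivot: 1/5 = 1/5.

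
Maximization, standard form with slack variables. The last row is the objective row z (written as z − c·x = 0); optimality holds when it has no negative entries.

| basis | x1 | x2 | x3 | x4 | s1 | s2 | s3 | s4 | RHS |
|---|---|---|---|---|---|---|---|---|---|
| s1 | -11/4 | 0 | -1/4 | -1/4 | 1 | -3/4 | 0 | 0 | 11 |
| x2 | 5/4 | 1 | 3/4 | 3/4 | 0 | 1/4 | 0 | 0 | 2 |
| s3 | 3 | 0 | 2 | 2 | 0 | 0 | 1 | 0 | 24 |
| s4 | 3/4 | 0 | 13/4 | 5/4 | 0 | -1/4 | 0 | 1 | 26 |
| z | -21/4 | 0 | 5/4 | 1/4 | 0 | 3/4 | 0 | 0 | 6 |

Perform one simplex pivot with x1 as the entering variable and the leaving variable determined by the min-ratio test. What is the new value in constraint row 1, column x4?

7/5

Ratio test on column x1 — row 1: entry -11/4 ≤ 0; row 2: 2/(5/4) = 8/5; row 3: 24/3 = 8; row 4: 26/(3/4) = 104/3. Minimum is 8/5 at row 2 (x2 leaves); pivot element 5/4.
Divide row 2 by 5/4; eliminate column x1 from the other rows.
Row 1 update in column x4: -1/4 − (-11/4)·(3/5) = 7/5.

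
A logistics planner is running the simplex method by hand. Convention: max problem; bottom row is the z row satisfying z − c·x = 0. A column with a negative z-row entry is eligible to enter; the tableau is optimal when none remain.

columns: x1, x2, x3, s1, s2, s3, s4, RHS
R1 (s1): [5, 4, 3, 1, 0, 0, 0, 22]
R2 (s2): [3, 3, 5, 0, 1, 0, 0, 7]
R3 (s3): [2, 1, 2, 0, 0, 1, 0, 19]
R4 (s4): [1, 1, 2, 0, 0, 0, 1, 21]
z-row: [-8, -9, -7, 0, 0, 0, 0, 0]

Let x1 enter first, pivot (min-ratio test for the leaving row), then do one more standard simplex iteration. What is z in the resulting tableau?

Ratio test on column x1 — row 1: 22/5 = 22/5; row 2: 7/3 = 7/3; row 3: 19/2 = 19/2; row 4: 21/1 = 21. Minimum is 7/3 at row 2 (s2 leaves); pivot element 3.
Pivot on row 2; the z-row RHS becomes 0 − (-8)·(7/3) = 56/3.
Next entering variable (most negative z-row entry -1): x2.
Ratio test on column x2 — row 1: entry -1 ≤ 0; row 2: (7/3)/1 = 7/3; row 3: entry -1 ≤ 0; row 4: entry 0 ≤ 0. Minimum is 7/3 at row 2 (x1 leaves); pivot element 1.
After the second pivot the z-row RHS is 56/3 − (-1)·(7/3) = 21.

21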